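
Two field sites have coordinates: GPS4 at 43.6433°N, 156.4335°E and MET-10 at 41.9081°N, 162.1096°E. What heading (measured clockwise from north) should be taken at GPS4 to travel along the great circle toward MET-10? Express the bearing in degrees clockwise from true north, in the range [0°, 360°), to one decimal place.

Δλ = 5.6761°
y = sin Δλ · cos φ₂ = 0.073607
x = cos φ₁ sin φ₂ − sin φ₁ cos φ₂ cos Δλ = -0.027762
θ = atan2(y, x) = 110.6648° → 110.6648° (mod 360°)

110.7°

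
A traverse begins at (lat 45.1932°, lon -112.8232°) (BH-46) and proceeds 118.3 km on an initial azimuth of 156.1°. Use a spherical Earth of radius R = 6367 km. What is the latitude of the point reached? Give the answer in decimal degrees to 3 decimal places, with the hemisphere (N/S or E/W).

δ = d/R = 118.3/6367 = 0.018580 rad
φ₂ = arcsin(sin φ₁ cos δ + cos φ₁ sin δ cos θ)
   = arcsin(0.70949·0.99983 + 0.70472·0.01858·-0.91425) = 44.21832°
λ₂ = λ₁ + atan2(sin θ sin δ cos φ₁, cos δ − sin φ₁ sin φ₂) = -112.22143°

44.218°N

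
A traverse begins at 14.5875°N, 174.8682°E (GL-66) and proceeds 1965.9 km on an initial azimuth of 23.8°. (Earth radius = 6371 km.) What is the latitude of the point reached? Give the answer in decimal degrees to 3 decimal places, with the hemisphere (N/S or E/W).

δ = d/R = 1965.9/6371 = 0.308570 rad
φ₂ = arcsin(sin φ₁ cos δ + cos φ₁ sin δ cos θ)
   = arcsin(0.25186·0.95277 + 0.96776·0.30370·0.91496) = 30.58895°
λ₂ = λ₁ + atan2(sin θ sin δ cos φ₁, cos δ − sin φ₁ sin φ₂) = -176.94696°

30.589°N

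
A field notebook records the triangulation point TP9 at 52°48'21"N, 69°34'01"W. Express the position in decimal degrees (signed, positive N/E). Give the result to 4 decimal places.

lat: 52.8058° N → +52.8058°
lon: 69.5669° W → -69.5669°

+52.8058°, -69.5669°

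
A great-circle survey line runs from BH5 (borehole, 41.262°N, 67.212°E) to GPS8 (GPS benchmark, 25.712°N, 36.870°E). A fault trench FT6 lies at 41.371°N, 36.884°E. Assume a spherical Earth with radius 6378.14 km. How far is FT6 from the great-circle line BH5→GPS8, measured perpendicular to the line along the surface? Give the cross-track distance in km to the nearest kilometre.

1338 km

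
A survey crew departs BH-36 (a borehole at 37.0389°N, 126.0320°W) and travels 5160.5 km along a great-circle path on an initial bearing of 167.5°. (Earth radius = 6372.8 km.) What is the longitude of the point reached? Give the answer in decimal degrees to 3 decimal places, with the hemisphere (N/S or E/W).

δ = d/R = 5160.5/6372.8 = 0.809770 rad
φ₂ = arcsin(sin φ₁ cos δ + cos φ₁ sin δ cos θ)
   = arcsin(0.60236·0.68967 + 0.79823·0.72413·-0.97630) = -8.56275°
λ₂ = λ₁ + atan2(sin θ sin δ cos φ₁, cos δ − sin φ₁ sin φ₂) = -116.91235°

116.912°W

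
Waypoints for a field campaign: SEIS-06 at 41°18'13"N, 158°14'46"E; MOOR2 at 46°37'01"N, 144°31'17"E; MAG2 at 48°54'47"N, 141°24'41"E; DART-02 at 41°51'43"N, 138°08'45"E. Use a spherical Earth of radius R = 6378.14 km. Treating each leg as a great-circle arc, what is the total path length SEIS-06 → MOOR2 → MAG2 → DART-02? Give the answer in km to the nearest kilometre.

2417 km

SEIS-06: φ = +41.30361°, λ = +158.24611°
MOOR2: φ = +46.61694°, λ = +144.52139°
MAG2: φ = +48.91306°, λ = +141.41139°
DART-02: φ = +41.86194°, λ = +138.14583°
SEIS-06→MOOR2: c = 0.195401 rad, d = 1246.29 km
MOOR2→MAG2: c = 0.054186 rad, d = 345.61 km
MAG2→DART-02: c = 0.129378 rad, d = 825.19 km
Total = 1246.29 + 345.61 + 825.19 = 2417.10 km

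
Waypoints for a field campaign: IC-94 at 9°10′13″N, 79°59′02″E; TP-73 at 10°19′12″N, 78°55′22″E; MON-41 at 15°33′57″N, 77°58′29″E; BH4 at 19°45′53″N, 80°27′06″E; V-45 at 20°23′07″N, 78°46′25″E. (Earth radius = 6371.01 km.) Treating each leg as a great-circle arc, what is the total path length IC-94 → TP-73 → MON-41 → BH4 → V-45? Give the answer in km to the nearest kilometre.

IC-94: φ = +9.17028°, λ = +79.98389°
TP-73: φ = +10.32000°, λ = +78.92278°
MON-41: φ = +15.56583°, λ = +77.97472°
BH4: φ = +19.76472°, λ = +80.45167°
V-45: φ = +20.38528°, λ = +78.77361°
IC-94→TP-73: c = 0.027126 rad, d = 172.82 km
TP-73→MON-41: c = 0.092965 rad, d = 592.28 km
MON-41→BH4: c = 0.084062 rad, d = 535.56 km
BH4→V-45: c = 0.029563 rad, d = 188.35 km
Total = 172.82 + 592.28 + 535.56 + 188.35 = 1489.01 km

1489 km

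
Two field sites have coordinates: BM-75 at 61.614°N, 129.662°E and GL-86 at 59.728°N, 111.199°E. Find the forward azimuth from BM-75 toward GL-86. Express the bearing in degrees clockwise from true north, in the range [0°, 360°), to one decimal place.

266.4°

Δλ = -18.4630°
y = sin Δλ · cos φ₂ = -0.159646
x = cos φ₁ sin φ₂ − sin φ₁ cos φ₂ cos Δλ = -0.010084
θ = atan2(y, x) = -93.6141° → 266.3859° (mod 360°)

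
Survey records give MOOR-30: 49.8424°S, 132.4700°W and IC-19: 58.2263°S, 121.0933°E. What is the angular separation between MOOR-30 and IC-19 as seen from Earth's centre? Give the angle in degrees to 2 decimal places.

Δφ = -8.3839°,  Δλ = -106.4367°
a = sin²(Δφ/2) + cos φ₁ cos φ₂ sin²(Δλ/2) = 0.223175
c = 2·arcsin(√a) = 0.984056 rad = 56.3822°

56.38°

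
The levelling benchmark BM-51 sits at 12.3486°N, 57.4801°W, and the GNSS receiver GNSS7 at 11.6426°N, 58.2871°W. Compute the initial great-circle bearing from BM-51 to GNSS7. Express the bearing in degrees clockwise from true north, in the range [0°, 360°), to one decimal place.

228.3°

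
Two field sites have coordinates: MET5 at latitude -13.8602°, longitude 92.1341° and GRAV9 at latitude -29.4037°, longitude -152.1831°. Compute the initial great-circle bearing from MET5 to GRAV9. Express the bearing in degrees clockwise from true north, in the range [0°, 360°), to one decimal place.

125.8°

Δλ = 115.6828°
y = sin Δλ · cos φ₂ = 0.785116
x = cos φ₁ sin φ₂ − sin φ₁ cos φ₂ cos Δλ = -0.567111
θ = atan2(y, x) = 125.8416° → 125.8416° (mod 360°)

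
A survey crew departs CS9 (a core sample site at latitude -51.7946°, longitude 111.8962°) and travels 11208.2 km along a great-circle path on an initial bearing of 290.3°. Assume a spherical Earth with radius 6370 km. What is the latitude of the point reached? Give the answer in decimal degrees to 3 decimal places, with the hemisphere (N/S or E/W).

20.989°N

δ = d/R = 11208.2/6370 = 1.759529 rad
φ₂ = arcsin(sin φ₁ cos δ + cos φ₁ sin δ cos θ)
   = arcsin(-0.78580·-0.18761 + 0.61848·0.98224·0.34694) = 20.98910°
λ₂ = λ₁ + atan2(sin θ sin δ cos φ₁, cos δ − sin φ₁ sin φ₂) = 31.24989°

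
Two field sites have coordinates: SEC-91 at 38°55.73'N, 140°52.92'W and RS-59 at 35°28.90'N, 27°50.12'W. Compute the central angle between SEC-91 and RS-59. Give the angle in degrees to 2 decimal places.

SEC-91: φ = +38.92883°, λ = -140.88200°
RS-59: φ = +35.48167°, λ = -27.83533°
Δφ = -3.4472°,  Δλ = 113.0467°
a = sin²(Δφ/2) + cos φ₁ cos φ₂ sin²(Δλ/2) = 0.441633
c = 2·arcsin(√a) = 1.453796 rad = 83.2964°

83.30°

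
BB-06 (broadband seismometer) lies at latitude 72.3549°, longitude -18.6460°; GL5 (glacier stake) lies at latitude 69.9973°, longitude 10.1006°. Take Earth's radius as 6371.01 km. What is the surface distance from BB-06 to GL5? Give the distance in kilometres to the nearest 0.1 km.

1052.9 km

Δφ = -2.3576°,  Δλ = 28.7466°
a = sin²(Δφ/2) + cos φ₁ cos φ₂ sin²(Δλ/2) = 0.006813
c = 2·arcsin(√a) = 0.165265 rad = 9.4690°
d = R·c = 6371.01 × 0.165265 = 1052.9 km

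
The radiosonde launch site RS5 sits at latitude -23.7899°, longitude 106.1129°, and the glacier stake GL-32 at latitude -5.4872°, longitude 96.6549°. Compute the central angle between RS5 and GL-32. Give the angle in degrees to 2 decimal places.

Δφ = 18.3027°,  Δλ = -9.4580°
a = sin²(Δφ/2) + cos φ₁ cos φ₂ sin²(Δλ/2) = 0.031485
c = 2·arcsin(√a) = 0.356772 rad = 20.4415°

20.44°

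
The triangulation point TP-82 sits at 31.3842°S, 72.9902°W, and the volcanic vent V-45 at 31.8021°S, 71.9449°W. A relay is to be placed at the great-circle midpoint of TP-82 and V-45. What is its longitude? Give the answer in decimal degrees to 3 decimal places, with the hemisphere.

72.469°W

Bx = cos φ₂ cos Δλ = 0.849732,  By = cos φ₂ sin Δλ = 0.015504
φₘ = atan2(sin φ₁ + sin φ₂, √((cos φ₁ + Bx)² + By²)) = -31.59421°
λₘ = λ₁ + atan2(By, cos φ₁ + Bx) = -72.46872°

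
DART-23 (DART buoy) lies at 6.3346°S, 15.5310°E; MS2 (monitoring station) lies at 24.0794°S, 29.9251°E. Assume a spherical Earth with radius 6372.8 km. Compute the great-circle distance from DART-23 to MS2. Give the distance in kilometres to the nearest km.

2502 km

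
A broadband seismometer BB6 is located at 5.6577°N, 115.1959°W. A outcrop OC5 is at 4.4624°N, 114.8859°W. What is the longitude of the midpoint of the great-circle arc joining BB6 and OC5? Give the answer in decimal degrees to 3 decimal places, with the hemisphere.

115.041°W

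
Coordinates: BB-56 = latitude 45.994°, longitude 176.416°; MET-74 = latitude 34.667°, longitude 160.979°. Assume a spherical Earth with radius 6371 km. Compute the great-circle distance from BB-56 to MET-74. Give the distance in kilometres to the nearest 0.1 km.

Δφ = -11.3270°,  Δλ = -15.4370°
a = sin²(Δφ/2) + cos φ₁ cos φ₂ sin²(Δλ/2) = 0.020046
c = 2·arcsin(√a) = 0.284122 rad = 16.2790°
d = R·c = 6371 × 0.284122 = 1810.1 km

1810.1 km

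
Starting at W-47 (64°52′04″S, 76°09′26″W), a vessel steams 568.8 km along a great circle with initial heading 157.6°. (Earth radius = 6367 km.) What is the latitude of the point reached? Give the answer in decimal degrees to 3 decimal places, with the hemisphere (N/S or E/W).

W-47: φ = -64.86778°, λ = -76.15722°
δ = d/R = 568.8/6367 = 0.089336 rad
φ₂ = arcsin(sin φ₁ cos δ + cos φ₁ sin δ cos θ)
   = arcsin(-0.90533·0.99601 + 0.42471·0.08922·-0.92455) = -69.51306°
λ₂ = λ₁ + atan2(sin θ sin δ cos φ₁, cos δ − sin φ₁ sin φ₂) = -70.58280°

69.513°S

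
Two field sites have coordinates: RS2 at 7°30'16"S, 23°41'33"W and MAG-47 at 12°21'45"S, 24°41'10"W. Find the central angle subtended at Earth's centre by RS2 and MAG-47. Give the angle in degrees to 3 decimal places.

RS2: φ = -7.50444°, λ = -23.69250°
MAG-47: φ = -12.36250°, λ = -24.68611°
Δφ = -4.8581°,  Δλ = -0.9936°
a = sin²(Δφ/2) + cos φ₁ cos φ₂ sin²(Δλ/2) = 0.001869
c = 2·arcsin(√a) = 0.086492 rad = 4.9556°

4.956°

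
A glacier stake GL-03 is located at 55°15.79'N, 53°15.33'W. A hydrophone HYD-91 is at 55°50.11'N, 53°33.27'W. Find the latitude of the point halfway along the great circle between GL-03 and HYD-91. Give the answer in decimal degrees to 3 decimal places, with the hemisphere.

GL-03: φ = +55.26317°, λ = -53.25550°
HYD-91: φ = +55.83517°, λ = -53.55450°
Bx = cos φ₂ cos Δλ = 0.561568,  By = cos φ₂ sin Δλ = -0.002931
φₘ = atan2(sin φ₁ + sin φ₂, √((cos φ₁ + Bx)² + By²)) = 55.54926°
λₘ = λ₁ + atan2(By, cos φ₁ + Bx) = -53.40391°

55.549°N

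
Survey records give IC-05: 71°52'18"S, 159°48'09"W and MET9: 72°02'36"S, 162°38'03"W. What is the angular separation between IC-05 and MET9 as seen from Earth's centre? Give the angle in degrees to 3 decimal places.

0.894°

IC-05: φ = -71.87167°, λ = -159.80250°
MET9: φ = -72.04333°, λ = -162.63417°
Δφ = -0.1717°,  Δλ = -2.8317°
a = sin²(Δφ/2) + cos φ₁ cos φ₂ sin²(Δλ/2) = 0.000061
c = 2·arcsin(√a) = 0.015596 rad = 0.8936°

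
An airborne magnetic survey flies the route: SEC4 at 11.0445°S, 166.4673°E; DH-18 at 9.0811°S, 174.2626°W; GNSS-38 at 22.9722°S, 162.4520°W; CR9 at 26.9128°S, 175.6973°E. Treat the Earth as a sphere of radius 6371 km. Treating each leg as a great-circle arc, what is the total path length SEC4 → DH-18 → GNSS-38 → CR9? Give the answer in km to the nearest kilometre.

6356 km

SEC4→DH-18: c = 0.332856 rad, d = 2120.62 km
DH-18→GNSS-38: c = 0.312700 rad, d = 1992.21 km
GNSS-38→CR9: c = 0.352090 rad, d = 2243.16 km
Total = 2120.62 + 1992.21 + 2243.16 = 6356.00 km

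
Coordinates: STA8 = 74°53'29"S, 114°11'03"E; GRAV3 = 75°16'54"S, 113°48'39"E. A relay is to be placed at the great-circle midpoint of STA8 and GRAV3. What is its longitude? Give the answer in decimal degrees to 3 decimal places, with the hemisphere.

STA8: φ = -74.89139°, λ = +114.18417°
GRAV3: φ = -75.28167°, λ = +113.81083°
Bx = cos φ₂ cos Δλ = 0.254062,  By = cos φ₂ sin Δλ = -0.001655
φₘ = atan2(sin φ₁ + sin φ₂, √((cos φ₁ + Bx)² + By²)) = -75.08660°
λₘ = λ₁ + atan2(By, cos φ₁ + Bx) = 113.99989°

114.000°E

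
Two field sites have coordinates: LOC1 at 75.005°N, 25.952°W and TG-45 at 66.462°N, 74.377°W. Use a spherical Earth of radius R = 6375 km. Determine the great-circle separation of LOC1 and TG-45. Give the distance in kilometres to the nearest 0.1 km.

1938.0 km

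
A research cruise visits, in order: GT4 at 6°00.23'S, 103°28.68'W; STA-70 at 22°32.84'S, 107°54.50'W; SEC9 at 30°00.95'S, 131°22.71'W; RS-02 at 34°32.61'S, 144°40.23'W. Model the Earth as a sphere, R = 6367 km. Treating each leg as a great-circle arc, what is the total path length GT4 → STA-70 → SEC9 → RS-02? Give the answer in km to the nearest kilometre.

5719 km

GT4: φ = -6.00383°, λ = -103.47800°
STA-70: φ = -22.54733°, λ = -107.90833°
SEC9: φ = -30.01583°, λ = -131.37850°
RS-02: φ = -34.54350°, λ = -144.67050°
GT4→STA-70: c = 0.298226 rad, d = 1898.80 km
STA-70→SEC9: c = 0.388825 rad, d = 2475.65 km
SEC9→RS-02: c = 0.211235 rad, d = 1344.94 km
Total = 1898.80 + 2475.65 + 1344.94 = 5719.38 km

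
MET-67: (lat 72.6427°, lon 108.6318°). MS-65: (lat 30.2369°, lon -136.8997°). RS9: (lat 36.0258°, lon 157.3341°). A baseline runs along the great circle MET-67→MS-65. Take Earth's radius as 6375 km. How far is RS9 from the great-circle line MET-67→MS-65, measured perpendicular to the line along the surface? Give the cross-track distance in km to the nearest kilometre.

δ₁₃ = central angle MET-67→RS9 = 0.766127 rad  (haversine)
θ₁₃ = bearing MET-67→RS9 = 118.796°,  θ₁₂ = bearing MET-67→MS-65 = 57.979°
dₓₜ = R·arcsin(sin δ₁₃ · sin(θ₁₃ − θ₁₂)) = 6375·arcsin(0.69335·sin(60.818°)) = 4145.020 km
|dₓₜ| = 4145.020 km

4145 km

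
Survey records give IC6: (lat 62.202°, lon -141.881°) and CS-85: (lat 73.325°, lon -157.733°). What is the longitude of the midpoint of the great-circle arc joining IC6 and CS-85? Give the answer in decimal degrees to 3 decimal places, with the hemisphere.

Bx = cos φ₂ cos Δλ = 0.276030,  By = cos φ₂ sin Δλ = -0.078379
φₘ = atan2(sin φ₁ + sin φ₂, √((cos φ₁ + Bx)² + By²)) = 67.94454°
λₘ = λ₁ + atan2(By, cos φ₁ + Bx) = -147.90782°

147.908°W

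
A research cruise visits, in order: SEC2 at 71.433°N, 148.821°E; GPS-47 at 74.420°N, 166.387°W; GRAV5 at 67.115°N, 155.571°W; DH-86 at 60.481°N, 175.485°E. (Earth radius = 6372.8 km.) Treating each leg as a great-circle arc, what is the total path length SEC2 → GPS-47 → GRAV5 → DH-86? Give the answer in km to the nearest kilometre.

SEC2→GPS-47: c = 0.229360 rad, d = 1461.67 km
GPS-47→GRAV5: c = 0.141342 rad, d = 900.74 km
GRAV5→DH-86: c = 0.248138 rad, d = 1581.34 km
Total = 1461.67 + 900.74 + 1581.34 = 3943.75 km

3944 km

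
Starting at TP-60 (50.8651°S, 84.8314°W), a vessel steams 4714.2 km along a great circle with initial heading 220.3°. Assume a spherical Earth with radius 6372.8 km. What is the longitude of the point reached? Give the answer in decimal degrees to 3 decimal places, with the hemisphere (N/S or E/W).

166.041°W

δ = d/R = 4714.2/6372.8 = 0.739738 rad
φ₂ = arcsin(sin φ₁ cos δ + cos φ₁ sin δ cos θ)
   = arcsin(-0.77566·0.73865 + 0.63115·0.67409·-0.76267) = -63.82087°
λ₂ = λ₁ + atan2(sin θ sin δ cos φ₁, cos δ − sin φ₁ sin φ₂) = -166.04127°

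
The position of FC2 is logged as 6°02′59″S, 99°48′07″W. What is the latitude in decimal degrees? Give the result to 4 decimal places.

6° + 2′/60 + 59″/3600 = 6 + 0.03333 + 0.01639 = 6.0497°

6.0497°S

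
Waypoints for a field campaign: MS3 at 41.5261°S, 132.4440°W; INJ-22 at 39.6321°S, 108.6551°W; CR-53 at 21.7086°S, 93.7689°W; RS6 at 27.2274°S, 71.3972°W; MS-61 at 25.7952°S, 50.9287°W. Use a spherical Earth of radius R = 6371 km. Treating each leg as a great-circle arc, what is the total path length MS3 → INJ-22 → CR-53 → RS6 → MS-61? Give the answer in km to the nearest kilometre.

8838 km

MS3→INJ-22: c = 0.316064 rad, d = 2013.64 km
INJ-22→CR-53: c = 0.383252 rad, d = 2441.70 km
CR-53→RS6: c = 0.367621 rad, d = 2342.11 km
RS6→MS-61: c = 0.320298 rad, d = 2040.62 km
Total = 2013.64 + 2441.70 + 2342.11 + 2040.62 = 8838.07 km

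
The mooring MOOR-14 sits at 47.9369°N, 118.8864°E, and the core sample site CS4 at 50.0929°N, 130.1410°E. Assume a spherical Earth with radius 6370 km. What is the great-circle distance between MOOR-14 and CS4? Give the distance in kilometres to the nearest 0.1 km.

854.0 km

Δφ = 2.1560°,  Δλ = 11.2546°
a = sin²(Δφ/2) + cos φ₁ cos φ₂ sin²(Δλ/2) = 0.004487
c = 2·arcsin(√a) = 0.134064 rad = 7.6813°
d = R·c = 6370 × 0.134064 = 854.0 km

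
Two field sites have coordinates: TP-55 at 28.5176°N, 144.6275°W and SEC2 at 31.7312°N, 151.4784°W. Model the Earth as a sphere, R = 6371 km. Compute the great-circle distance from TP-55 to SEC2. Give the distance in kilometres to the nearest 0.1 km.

749.3 km

Δφ = 3.2136°,  Δλ = -6.8509°
a = sin²(Δφ/2) + cos φ₁ cos φ₂ sin²(Δλ/2) = 0.003454
c = 2·arcsin(√a) = 0.117614 rad = 6.7388°
d = R·c = 6371 × 0.117614 = 749.3 km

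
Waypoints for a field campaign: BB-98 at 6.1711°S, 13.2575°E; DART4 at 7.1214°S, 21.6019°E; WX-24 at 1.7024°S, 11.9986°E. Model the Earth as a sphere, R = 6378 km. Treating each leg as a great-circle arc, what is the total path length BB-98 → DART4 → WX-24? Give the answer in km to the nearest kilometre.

2153 km

BB-98→DART4: c = 0.145603 rad, d = 928.65 km
DART4→WX-24: c = 0.191964 rad, d = 1224.35 km
Total = 928.65 + 1224.35 = 2153.00 km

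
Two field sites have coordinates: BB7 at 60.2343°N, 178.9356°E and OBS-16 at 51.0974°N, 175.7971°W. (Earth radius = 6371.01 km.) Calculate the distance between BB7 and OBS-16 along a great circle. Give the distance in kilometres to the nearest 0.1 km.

1067.5 km

Δφ = -9.1369°,  Δλ = 5.2673°
a = sin²(Δφ/2) + cos φ₁ cos φ₂ sin²(Δλ/2) = 0.007002
c = 2·arcsin(√a) = 0.167557 rad = 9.6003°
d = R·c = 6371.01 × 0.167557 = 1067.5 km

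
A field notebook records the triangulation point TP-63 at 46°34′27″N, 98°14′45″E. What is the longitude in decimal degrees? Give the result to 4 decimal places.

98° + 14′/60 + 45″/3600 = 98 + 0.23333 + 0.01250 = 98.2458°

98.2458°E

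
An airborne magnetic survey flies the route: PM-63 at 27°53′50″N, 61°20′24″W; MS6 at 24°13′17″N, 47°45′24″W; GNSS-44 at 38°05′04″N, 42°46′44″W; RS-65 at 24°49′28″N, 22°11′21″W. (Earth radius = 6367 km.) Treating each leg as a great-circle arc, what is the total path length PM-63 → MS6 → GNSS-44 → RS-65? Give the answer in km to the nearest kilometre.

5462 km

PM-63: φ = +27.89722°, λ = -61.34000°
MS6: φ = +24.22139°, λ = -47.75667°
GNSS-44: φ = +38.08444°, λ = -42.77889°
RS-65: φ = +24.82444°, λ = -22.18917°
PM-63→MS6: c = 0.222273 rad, d = 1415.21 km
MS6→GNSS-44: c = 0.253008 rad, d = 1610.90 km
GNSS-44→RS-65: c = 0.382574 rad, d = 2435.85 km
Total = 1415.21 + 1610.90 + 2435.85 = 5461.96 km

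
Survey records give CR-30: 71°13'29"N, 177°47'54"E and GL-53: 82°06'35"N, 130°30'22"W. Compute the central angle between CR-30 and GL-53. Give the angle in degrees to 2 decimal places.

CR-30: φ = +71.22472°, λ = +177.79833°
GL-53: φ = +82.10972°, λ = -130.50611°
Δφ = 10.8850°,  Δλ = 51.6956°
a = sin²(Δφ/2) + cos φ₁ cos φ₂ sin²(Δλ/2) = 0.017394
c = 2·arcsin(√a) = 0.264546 rad = 15.1573°

15.16°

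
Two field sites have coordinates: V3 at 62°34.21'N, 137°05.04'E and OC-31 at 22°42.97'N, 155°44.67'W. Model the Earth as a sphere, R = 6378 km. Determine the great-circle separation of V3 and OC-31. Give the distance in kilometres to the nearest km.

6623 km

V3: φ = +62.57017°, λ = +137.08400°
OC-31: φ = +22.71617°, λ = -155.74450°
Δφ = -39.8540°,  Δλ = 67.1715°
a = sin²(Δφ/2) + cos φ₁ cos φ₂ sin²(Δλ/2) = 0.246194
c = 2·arcsin(√a) = 1.038384 rad = 59.4950°
d = R·c = 6378 × 1.038384 = 6622.8 km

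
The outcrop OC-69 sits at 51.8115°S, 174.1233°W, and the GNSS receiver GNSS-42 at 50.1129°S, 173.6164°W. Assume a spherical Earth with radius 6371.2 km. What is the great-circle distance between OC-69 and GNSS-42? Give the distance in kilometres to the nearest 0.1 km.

Δφ = 1.6986°,  Δλ = 0.5069°
a = sin²(Δφ/2) + cos φ₁ cos φ₂ sin²(Δλ/2) = 0.000227
c = 2·arcsin(√a) = 0.030165 rad = 1.7283°
d = R·c = 6371.2 × 0.030165 = 192.2 km

192.2 km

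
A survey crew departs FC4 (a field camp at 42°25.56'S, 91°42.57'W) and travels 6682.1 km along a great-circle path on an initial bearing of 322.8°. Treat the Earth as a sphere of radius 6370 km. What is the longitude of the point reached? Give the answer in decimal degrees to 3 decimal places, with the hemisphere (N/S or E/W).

123.864°W

FC4: φ = -42.42600°, λ = -91.70950°
δ = d/R = 6682.1/6370 = 1.048995 rad
φ₂ = arcsin(sin φ₁ cos δ + cos φ₁ sin δ cos θ)
   = arcsin(-0.67464·0.49844 + 0.73815·0.86692·0.79653) = 9.98826°
λ₂ = λ₁ + atan2(sin θ sin δ cos φ₁, cos δ − sin φ₁ sin φ₂) = -123.86422°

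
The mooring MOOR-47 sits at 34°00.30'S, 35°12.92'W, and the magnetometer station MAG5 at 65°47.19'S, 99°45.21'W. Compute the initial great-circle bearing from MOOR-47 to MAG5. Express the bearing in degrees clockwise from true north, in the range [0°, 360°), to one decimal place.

MOOR-47: φ = -34.00500°, λ = -35.21533°
MAG5: φ = -65.78650°, λ = -99.75350°
Δλ = -64.5382°
y = sin Δλ · cos φ₂ = -0.370302
x = cos φ₁ sin φ₂ − sin φ₁ cos φ₂ cos Δλ = -0.657446
θ = atan2(y, x) = -150.6099° → 209.3901° (mod 360°)

209.4°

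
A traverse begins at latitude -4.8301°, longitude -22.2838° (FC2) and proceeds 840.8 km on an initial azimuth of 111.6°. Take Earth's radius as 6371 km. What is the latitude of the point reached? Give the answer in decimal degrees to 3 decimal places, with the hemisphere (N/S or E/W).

δ = d/R = 840.8/6371 = 0.131973 rad
φ₂ = arcsin(sin φ₁ cos δ + cos φ₁ sin δ cos θ)
   = arcsin(-0.08420·0.99130 + 0.99645·0.13159·-0.36812) = -7.57008°
λ₂ = λ₁ + atan2(sin θ sin δ cos φ₁, cos δ − sin φ₁ sin φ₂) = -15.19398°

7.570°S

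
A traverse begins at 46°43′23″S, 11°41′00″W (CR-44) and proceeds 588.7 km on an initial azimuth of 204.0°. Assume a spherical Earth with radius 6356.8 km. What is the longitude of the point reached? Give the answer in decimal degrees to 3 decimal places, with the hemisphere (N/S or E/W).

15.149°W

CR-44: φ = -46.72306°, λ = -11.68333°
δ = d/R = 588.7/6356.8 = 0.092609 rad
φ₂ = arcsin(sin φ₁ cos δ + cos φ₁ sin δ cos θ)
   = arcsin(-0.72805·0.99571 + 0.68553·0.09248·-0.91355) = -51.52166°
λ₂ = λ₁ + atan2(sin θ sin δ cos φ₁, cos δ − sin φ₁ sin φ₂) = -15.14904°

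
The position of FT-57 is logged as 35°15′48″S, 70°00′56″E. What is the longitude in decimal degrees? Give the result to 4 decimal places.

70° + 0′/60 + 56″/3600 = 70 + 0.00000 + 0.01556 = 70.0156°

70.0156°E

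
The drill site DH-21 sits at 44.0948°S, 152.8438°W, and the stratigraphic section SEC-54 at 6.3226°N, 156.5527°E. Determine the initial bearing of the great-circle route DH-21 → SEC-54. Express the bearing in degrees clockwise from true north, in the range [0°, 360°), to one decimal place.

304.0°

Δλ = -50.6035°
y = sin Δλ · cos φ₂ = -0.768072
x = cos φ₁ sin φ₂ − sin φ₁ cos φ₂ cos Δλ = 0.518048
θ = atan2(y, x) = -56.0012° → 303.9988° (mod 360°)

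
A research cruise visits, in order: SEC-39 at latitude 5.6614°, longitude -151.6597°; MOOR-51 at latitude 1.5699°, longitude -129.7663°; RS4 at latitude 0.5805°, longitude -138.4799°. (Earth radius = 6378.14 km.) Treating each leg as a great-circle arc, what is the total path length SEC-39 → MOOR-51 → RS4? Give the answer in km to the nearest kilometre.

SEC-39→MOOR-51: c = 0.387890 rad, d = 2474.01 km
MOOR-51→RS4: c = 0.153030 rad, d = 976.04 km
Total = 2474.01 + 976.04 = 3450.06 km

3450 km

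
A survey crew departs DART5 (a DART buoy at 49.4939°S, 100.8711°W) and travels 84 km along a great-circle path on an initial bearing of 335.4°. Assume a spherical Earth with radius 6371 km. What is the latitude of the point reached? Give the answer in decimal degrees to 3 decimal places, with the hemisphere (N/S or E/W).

δ = d/R = 84/6371 = 0.013185 rad
φ₂ = arcsin(sin φ₁ cos δ + cos φ₁ sin δ cos θ)
   = arcsin(-0.76034·0.99991 + 0.64953·0.01318·0.90924) = -48.80604°
λ₂ = λ₁ + atan2(sin θ sin δ cos φ₁, cos δ − sin φ₁ sin φ₂) = -101.34857°

48.806°S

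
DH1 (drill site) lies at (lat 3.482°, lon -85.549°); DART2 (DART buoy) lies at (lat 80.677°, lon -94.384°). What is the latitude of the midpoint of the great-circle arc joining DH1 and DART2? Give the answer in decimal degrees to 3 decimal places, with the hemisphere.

Bx = cos φ₂ cos Δλ = 0.160078,  By = cos φ₂ sin Δλ = -0.024881
φₘ = atan2(sin φ₁ + sin φ₂, √((cos φ₁ + Bx)² + By²)) = 42.12019°
λₘ = λ₁ + atan2(By, cos φ₁ + Bx) = -86.77966°

42.120°N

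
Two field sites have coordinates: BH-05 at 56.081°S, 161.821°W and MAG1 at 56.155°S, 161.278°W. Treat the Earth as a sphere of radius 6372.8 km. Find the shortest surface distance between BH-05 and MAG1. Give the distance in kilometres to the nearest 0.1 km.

34.7 km

Δφ = -0.0740°,  Δλ = 0.5430°
a = sin²(Δφ/2) + cos φ₁ cos φ₂ sin²(Δλ/2) = 0.000007
c = 2·arcsin(√a) = 0.005439 rad = 0.3116°
d = R·c = 6372.8 × 0.005439 = 34.7 km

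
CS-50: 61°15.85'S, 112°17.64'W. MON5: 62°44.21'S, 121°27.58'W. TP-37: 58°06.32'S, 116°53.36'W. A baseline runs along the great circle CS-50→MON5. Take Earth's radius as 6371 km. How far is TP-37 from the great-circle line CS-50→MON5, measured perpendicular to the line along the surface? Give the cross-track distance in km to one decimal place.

CS-50: φ = -61.26417°, λ = -112.29400°
MON5: φ = -62.73683°, λ = -121.45967°
TP-37: φ = -58.10533°, λ = -116.88933°
δ₁₃ = central angle CS-50→TP-37 = 0.068365 rad  (haversine)
θ₁₃ = bearing CS-50→TP-37 = 321.708°,  θ₁₂ = bearing CS-50→MON5 = 247.096°
dₓₜ = R·arcsin(sin δ₁₃ · sin(θ₁₃ − θ₁₂)) = 6371·arcsin(0.06831·sin(74.612°)) = 419.914 km
|dₓₜ| = 419.914 km

419.9 km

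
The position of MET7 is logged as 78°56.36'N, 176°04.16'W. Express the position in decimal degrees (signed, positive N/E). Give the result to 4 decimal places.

lat: 78.9393° N → +78.9393°
lon: 176.0693° W → -176.0693°

+78.9393°, -176.0693°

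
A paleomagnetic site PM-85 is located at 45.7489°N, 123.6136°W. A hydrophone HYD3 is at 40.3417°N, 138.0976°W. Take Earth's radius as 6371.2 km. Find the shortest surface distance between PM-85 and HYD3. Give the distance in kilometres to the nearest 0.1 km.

Δφ = -5.4072°,  Δλ = -14.4840°
a = sin²(Δφ/2) + cos φ₁ cos φ₂ sin²(Δλ/2) = 0.010677
c = 2·arcsin(√a) = 0.207028 rad = 11.8618°
d = R·c = 6371.2 × 0.207028 = 1319.0 km

1319.0 km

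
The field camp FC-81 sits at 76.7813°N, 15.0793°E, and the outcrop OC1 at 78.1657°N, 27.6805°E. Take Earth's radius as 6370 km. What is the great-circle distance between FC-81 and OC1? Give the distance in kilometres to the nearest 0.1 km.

339.7 km

Δφ = 1.3844°,  Δλ = 12.6012°
a = sin²(Δφ/2) + cos φ₁ cos φ₂ sin²(Δλ/2) = 0.000711
c = 2·arcsin(√a) = 0.053326 rad = 3.0554°
d = R·c = 6370 × 0.053326 = 339.7 km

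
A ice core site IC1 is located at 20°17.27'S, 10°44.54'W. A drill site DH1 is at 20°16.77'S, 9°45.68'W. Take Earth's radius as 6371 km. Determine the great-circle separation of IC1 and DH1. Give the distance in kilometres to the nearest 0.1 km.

102.3 km

IC1: φ = -20.28783°, λ = -10.74233°
DH1: φ = -20.27950°, λ = -9.76133°
Δφ = 0.0083°,  Δλ = 0.9810°
a = sin²(Δφ/2) + cos φ₁ cos φ₂ sin²(Δλ/2) = 0.000064
c = 2·arcsin(√a) = 0.016061 rad = 0.9202°
d = R·c = 6371 × 0.016061 = 102.3 km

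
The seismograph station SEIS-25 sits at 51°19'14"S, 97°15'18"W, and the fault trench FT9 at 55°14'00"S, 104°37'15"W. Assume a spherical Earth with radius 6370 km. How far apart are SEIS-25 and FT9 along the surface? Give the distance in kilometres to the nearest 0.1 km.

SEIS-25: φ = -51.32056°, λ = -97.25500°
FT9: φ = -55.23333°, λ = -104.62083°
Δφ = -3.9128°,  Δλ = -7.3658°
a = sin²(Δφ/2) + cos φ₁ cos φ₂ sin²(Δλ/2) = 0.002636
c = 2·arcsin(√a) = 0.102727 rad = 5.8858°
d = R·c = 6370 × 0.102727 = 654.4 km

654.4 km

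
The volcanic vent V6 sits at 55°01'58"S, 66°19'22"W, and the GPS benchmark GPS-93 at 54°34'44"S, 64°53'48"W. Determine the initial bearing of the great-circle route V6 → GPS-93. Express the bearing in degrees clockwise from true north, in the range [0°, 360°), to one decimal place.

61.7°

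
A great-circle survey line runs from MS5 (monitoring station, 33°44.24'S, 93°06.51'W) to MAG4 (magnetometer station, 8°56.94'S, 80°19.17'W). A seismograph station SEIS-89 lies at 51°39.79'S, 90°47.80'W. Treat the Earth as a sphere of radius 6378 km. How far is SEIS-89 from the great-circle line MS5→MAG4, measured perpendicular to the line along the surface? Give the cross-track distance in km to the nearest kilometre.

1078 km

MS5: φ = -33.73733°, λ = -93.10850°
MAG4: φ = -8.94900°, λ = -80.31950°
SEIS-89: φ = -51.66317°, λ = -90.79667°
δ₁₃ = central angle MS5→SEIS-89 = 0.314226 rad  (haversine)
θ₁₃ = bearing MS5→SEIS-89 = 175.357°,  θ₁₂ = bearing MS5→MAG4 = 28.327°
dₓₜ = R·arcsin(sin δ₁₃ · sin(θ₁₃ − θ₁₂)) = 6378·arcsin(0.30908·sin(147.030°)) = 1077.912 km
|dₓₜ| = 1077.912 km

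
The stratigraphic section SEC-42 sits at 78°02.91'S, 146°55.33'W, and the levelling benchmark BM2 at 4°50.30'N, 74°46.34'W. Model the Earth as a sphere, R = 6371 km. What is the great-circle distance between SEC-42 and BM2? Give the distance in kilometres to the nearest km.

10130 km

SEC-42: φ = -78.04850°, λ = -146.92217°
BM2: φ = +4.83833°, λ = -74.77233°
Δφ = 82.8868°,  Δλ = 72.1498°
a = sin²(Δφ/2) + cos φ₁ cos φ₂ sin²(Δλ/2) = 0.509633
c = 2·arcsin(√a) = 1.590063 rad = 91.1039°
d = R·c = 6371 × 1.590063 = 10130.3 km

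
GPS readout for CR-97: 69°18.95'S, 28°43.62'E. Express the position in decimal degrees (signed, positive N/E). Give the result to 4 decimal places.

-69.3158°, +28.7270°

lat: 69.3158° S → -69.3158°
lon: 28.7270° E → +28.7270°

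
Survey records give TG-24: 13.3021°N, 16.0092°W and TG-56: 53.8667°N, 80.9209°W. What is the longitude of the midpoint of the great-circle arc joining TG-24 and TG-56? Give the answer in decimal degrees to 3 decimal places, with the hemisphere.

Bx = cos φ₂ cos Δλ = 0.250027,  By = cos φ₂ sin Δλ = -0.534034
φₘ = atan2(sin φ₁ + sin φ₂, √((cos φ₁ + Bx)² + By²)) = 37.86531°
λₘ = λ₁ + atan2(By, cos φ₁ + Bx) = -39.59474°

39.595°W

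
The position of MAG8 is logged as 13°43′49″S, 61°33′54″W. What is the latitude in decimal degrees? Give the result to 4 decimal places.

13.7303°S

13° + 43′/60 + 49″/3600 = 13 + 0.71667 + 0.01361 = 13.7303°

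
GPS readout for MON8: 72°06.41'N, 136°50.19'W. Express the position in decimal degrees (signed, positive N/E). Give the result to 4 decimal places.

lat: 72.1068° N → +72.1068°
lon: 136.8365° W → -136.8365°

+72.1068°, -136.8365°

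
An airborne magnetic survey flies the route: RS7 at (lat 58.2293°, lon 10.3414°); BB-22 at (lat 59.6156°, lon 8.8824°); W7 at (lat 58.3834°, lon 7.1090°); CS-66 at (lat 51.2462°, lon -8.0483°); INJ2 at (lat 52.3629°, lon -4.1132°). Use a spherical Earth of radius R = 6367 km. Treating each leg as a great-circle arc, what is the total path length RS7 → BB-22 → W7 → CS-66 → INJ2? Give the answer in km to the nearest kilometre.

1892 km

RS7→BB-22: c = 0.027534 rad, d = 175.31 km
BB-22→W7: c = 0.026768 rad, d = 170.43 km
W7→CS-66: c = 0.196092 rad, d = 1248.52 km
CS-66→INJ2: c = 0.046719 rad, d = 297.46 km
Total = 175.31 + 170.43 + 1248.52 + 297.46 = 1891.72 km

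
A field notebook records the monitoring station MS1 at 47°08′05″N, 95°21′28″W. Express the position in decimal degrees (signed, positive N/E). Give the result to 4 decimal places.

lat: 47.1347° N → +47.1347°
lon: 95.3578° W → -95.3578°

+47.1347°, -95.3578°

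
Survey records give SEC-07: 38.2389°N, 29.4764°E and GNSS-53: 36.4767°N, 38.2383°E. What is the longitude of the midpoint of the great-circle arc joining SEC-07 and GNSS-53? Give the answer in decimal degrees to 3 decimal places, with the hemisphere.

33.909°E

Bx = cos φ₂ cos Δλ = 0.794715,  By = cos φ₂ sin Δλ = 0.122487
φₘ = atan2(sin φ₁ + sin φ₂, √((cos φ₁ + Bx)² + By²)) = 37.43868°
λₘ = λ₁ + atan2(By, cos φ₁ + Bx) = 33.90888°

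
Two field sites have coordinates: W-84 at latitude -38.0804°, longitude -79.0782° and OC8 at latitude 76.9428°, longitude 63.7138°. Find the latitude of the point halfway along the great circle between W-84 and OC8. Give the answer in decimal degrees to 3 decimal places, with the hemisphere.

29.865°N

Bx = cos φ₂ cos Δλ = -0.179936,  By = cos φ₂ sin Δλ = 0.136618
φₘ = atan2(sin φ₁ + sin φ₂, √((cos φ₁ + Bx)² + By²)) = 29.86460°
λₘ = λ₁ + atan2(By, cos φ₁ + Bx) = -66.39817°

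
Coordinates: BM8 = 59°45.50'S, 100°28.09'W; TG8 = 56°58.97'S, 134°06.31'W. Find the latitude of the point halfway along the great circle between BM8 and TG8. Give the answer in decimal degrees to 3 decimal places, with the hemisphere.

BM8: φ = -59.75833°, λ = -100.46817°
TG8: φ = -56.98283°, λ = -134.10517°
Bx = cos φ₂ cos Δλ = 0.453656,  By = cos φ₂ sin Δλ = -0.301831
φₘ = atan2(sin φ₁ + sin φ₂, √((cos φ₁ + Bx)² + By²)) = -59.47603°
λₘ = λ₁ + atan2(By, cos φ₁ + Bx) = -117.96783°

59.476°S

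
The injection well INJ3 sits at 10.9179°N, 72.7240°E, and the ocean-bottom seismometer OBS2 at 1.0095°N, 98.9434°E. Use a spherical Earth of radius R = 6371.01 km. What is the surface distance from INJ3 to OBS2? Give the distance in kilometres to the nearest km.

Δφ = -9.9084°,  Δλ = 26.2194°
a = sin²(Δφ/2) + cos φ₁ cos φ₂ sin²(Δλ/2) = 0.057965
c = 2·arcsin(√a) = 0.486294 rad = 27.8626°
d = R·c = 6371.01 × 0.486294 = 3098.2 km

3098 km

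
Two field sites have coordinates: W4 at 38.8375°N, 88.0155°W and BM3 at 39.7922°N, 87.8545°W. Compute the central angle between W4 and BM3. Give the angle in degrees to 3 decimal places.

0.963°

Δφ = 0.9547°,  Δλ = 0.1610°
a = sin²(Δφ/2) + cos φ₁ cos φ₂ sin²(Δλ/2) = 0.000071
c = 2·arcsin(√a) = 0.016804 rad = 0.9628°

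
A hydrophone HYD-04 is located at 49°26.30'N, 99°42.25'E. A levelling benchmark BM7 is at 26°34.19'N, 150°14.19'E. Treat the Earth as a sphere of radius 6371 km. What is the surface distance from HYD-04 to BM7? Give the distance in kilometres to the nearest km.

4982 km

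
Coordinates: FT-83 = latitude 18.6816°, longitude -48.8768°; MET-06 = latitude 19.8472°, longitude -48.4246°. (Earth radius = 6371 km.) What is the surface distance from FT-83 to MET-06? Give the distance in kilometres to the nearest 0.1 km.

138.0 km

Δφ = 1.1656°,  Δλ = 0.4522°
a = sin²(Δφ/2) + cos φ₁ cos φ₂ sin²(Δλ/2) = 0.000117
c = 2·arcsin(√a) = 0.021665 rad = 1.2413°
d = R·c = 6371 × 0.021665 = 138.0 km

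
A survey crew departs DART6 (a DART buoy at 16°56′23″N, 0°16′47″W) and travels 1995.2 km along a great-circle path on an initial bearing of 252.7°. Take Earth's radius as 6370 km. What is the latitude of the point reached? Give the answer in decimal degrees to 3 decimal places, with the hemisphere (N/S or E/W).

DART6: φ = +16.93972°, λ = -0.27972°
δ = d/R = 1995.2/6370 = 0.313218 rad
φ₂ = arcsin(sin φ₁ cos δ + cos φ₁ sin δ cos θ)
   = arcsin(0.29137·0.95135 + 0.95661·0.30812·-0.29737) = 10.92579°
λ₂ = λ₁ + atan2(sin θ sin δ cos φ₁, cos δ − sin φ₁ sin φ₂) = -17.71412°

10.926°N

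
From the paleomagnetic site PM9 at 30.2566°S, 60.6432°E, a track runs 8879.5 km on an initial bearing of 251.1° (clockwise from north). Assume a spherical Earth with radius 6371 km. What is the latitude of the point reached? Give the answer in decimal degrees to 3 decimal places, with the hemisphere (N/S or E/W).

δ = d/R = 8879.5/6371 = 1.393737 rad
φ₂ = arcsin(sin φ₁ cos δ + cos φ₁ sin δ cos θ)
   = arcsin(-0.50387·0.17614 + 0.86378·0.98437·-0.32392) = -21.35640°
λ₂ = λ₁ + atan2(sin θ sin δ cos φ₁, cos δ − sin φ₁ sin φ₂) = -29.88095°

21.356°S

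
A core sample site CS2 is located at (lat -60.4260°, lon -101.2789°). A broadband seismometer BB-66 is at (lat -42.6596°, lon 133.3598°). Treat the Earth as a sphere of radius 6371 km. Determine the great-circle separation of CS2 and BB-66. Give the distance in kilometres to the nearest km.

7529 km

Δφ = 17.7664°,  Δλ = -125.3613°
a = sin²(Δφ/2) + cos φ₁ cos φ₂ sin²(Δλ/2) = 0.310347
c = 2·arcsin(√a) = 1.181749 rad = 67.7093°
d = R·c = 6371 × 1.181749 = 7528.9 km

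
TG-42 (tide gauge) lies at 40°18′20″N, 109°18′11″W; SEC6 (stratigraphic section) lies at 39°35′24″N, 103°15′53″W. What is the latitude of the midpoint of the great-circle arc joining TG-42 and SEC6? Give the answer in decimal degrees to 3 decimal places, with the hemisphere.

39.987°N

TG-42: φ = +40.30556°, λ = -109.30306°
SEC6: φ = +39.59000°, λ = -103.26472°
Bx = cos φ₂ cos Δλ = 0.766349,  By = cos φ₂ sin Δλ = 0.081065
φₘ = atan2(sin φ₁ + sin φ₂, √((cos φ₁ + Bx)² + By²)) = 39.98696°
λₘ = λ₁ + atan2(By, cos φ₁ + Bx) = -106.26808°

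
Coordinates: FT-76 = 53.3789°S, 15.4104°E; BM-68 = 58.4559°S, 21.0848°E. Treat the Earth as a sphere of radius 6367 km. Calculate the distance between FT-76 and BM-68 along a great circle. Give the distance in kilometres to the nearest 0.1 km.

665.2 km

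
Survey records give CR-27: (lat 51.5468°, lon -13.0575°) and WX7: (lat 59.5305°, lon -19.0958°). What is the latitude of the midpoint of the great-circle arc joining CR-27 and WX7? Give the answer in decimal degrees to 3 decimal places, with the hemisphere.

Bx = cos φ₂ cos Δλ = 0.504266,  By = cos φ₂ sin Δλ = -0.053341
φₘ = atan2(sin φ₁ + sin φ₂, √((cos φ₁ + Bx)² + By²)) = 55.57539°
λₘ = λ₁ + atan2(By, cos φ₁ + Bx) = -15.76937°

55.575°N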